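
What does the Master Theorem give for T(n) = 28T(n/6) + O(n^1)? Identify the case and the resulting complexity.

Master Theorem for T(n) = 28T(n/6) + O(n^1):

a = 28, b = 6, c = 1
log_b(a) = log_6(28) = 1.8597

Case 1: c = 1 < log_6(28) = 1.8597
T(n) = O(n^(log_6 28))

For T(n) = 28T(n/6) + O(n^1): log_6(28) = 1.8597. This is Case 1 of the Master Theorem (c < log_b(a), work dominated by leaves), giving O(n^(log_6 28)).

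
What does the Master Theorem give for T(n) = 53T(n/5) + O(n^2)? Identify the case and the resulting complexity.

Master Theorem for T(n) = 53T(n/5) + O(n^2):

a = 53, b = 5, c = 2
log_b(a) = log_5(53) = 2.4669

Case 1: c = 2 < log_5(53) = 2.4669
T(n) = O(n^(log_5 53))

For T(n) = 53T(n/5) + O(n^2): log_5(53) = 2.4669. This is Case 1 of the Master Theorem (c < log_b(a), work dominated by leaves), giving O(n^(log_5 53)).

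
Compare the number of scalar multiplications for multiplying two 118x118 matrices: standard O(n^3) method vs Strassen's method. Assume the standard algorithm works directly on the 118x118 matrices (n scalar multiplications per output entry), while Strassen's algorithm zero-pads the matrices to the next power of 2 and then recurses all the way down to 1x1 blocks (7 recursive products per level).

Matrix multiplication for 118x118 matrices:

Strassen's algorithm requires power-of-2 dimensions. Pad 118x118 to 128x128 (next power of 2).

Standard algorithm: 118^3 = 1643032 multiplications
Strassen's algorithm: 7^(log2(128)) = 7^7 = 823543 multiplications
Savings: 1643032 - 823543 = 819489 multiplications

Standard: 1643032 multiplications (118^3). Strassen: 823543 multiplications (7^7, after padding to 128x128). Strassen reduces 8 recursive multiplications to 7 at each level.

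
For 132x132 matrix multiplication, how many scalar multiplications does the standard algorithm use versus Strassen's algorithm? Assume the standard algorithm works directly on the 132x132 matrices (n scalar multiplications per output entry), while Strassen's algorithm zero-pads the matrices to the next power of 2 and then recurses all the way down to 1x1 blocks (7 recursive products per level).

Matrix multiplication for 132x132 matrices:

Strassen's algorithm requires power-of-2 dimensions. Pad 132x132 to 256x256 (next power of 2).

Standard algorithm: 132^3 = 2299968 multiplications
Strassen's algorithm: 7^(log2(256)) = 7^8 = 5764801 multiplications
Difference: 2299968 - 5764801 = -3464833 (Strassen uses MORE here due to padding overhead — for small or just-over-power-of-2 n, padding can outweigh the per-level savings)

Standard: 2299968 multiplications (132^3). Strassen: 5764801 multiplications (7^8, after padding to 256x256). Strassen reduces 8 recursive multiplications to 7 at each level.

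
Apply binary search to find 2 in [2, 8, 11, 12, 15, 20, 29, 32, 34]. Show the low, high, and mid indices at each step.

Binary search for 2 in [2, 8, 11, 12, 15, 20, 29, 32, 34]:

lo=0, hi=8, mid=4, arr[mid]=15 -> 15 > 2, search left half
lo=0, hi=3, mid=1, arr[mid]=8 -> 8 > 2, search left half
lo=0, hi=0, mid=0, arr[mid]=2 -> Found target at index 0!

Binary search finds 2 at index 0 after 3 comparisons. The search repeatedly halves the search space by comparing with the middle element.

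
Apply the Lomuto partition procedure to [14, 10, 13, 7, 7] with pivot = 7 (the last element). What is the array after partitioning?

Lomuto partition with pivot = 7:

Initial array: [14, 10, 13, 7, 7]

arr[0]=14 > 7: no swap
arr[1]=10 > 7: no swap
arr[2]=13 > 7: no swap
arr[3]=7 <= 7: swap with position 0, array becomes [7, 10, 13, 14, 7]

Place pivot at position 1: [7, 7, 13, 14, 10]
Pivot position: 1

After partitioning with pivot 7, the array becomes [7, 7, 13, 14, 10]. The pivot is placed at index 1. All elements to the left of the pivot are <= 7, and all elements to the right are > 7.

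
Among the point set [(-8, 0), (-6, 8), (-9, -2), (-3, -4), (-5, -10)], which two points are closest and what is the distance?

Computing all pairwise distances among 5 points:

d((-8, 0), (-6, 8)) = 8.2462
d((-8, 0), (-9, -2)) = 2.2361 <-- minimum
d((-8, 0), (-3, -4)) = 6.4031
d((-8, 0), (-5, -10)) = 10.4403
d((-6, 8), (-9, -2)) = 10.4403
d((-6, 8), (-3, -4)) = 12.3693
d((-6, 8), (-5, -10)) = 18.0278
d((-9, -2), (-3, -4)) = 6.3246
d((-9, -2), (-5, -10)) = 8.9443
d((-3, -4), (-5, -10)) = 6.3246

Closest pair: (-8, 0) and (-9, -2) with distance 2.2361

The closest pair is (-8, 0) and (-9, -2) with Euclidean distance 2.2361. For 5 points, brute-force pairwise comparison is shown above. For large n, the divide-and-conquer algorithm (sort by x, recurse on halves, check the dividing strip) achieves O(n log n).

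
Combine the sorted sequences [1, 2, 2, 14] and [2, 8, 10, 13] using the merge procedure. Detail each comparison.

Merging process:

Compare 1 vs 2: take 1 from left. Merged: [1]
Compare 2 vs 2: take 2 from left. Merged: [1, 2]
Compare 2 vs 2: take 2 from left. Merged: [1, 2, 2]
Compare 14 vs 2: take 2 from right. Merged: [1, 2, 2, 2]
Compare 14 vs 8: take 8 from right. Merged: [1, 2, 2, 2, 8]
Compare 14 vs 10: take 10 from right. Merged: [1, 2, 2, 2, 8, 10]
Compare 14 vs 13: take 13 from right. Merged: [1, 2, 2, 2, 8, 10, 13]
Append remaining from left: [14]. Merged: [1, 2, 2, 2, 8, 10, 13, 14]

Final merged array: [1, 2, 2, 2, 8, 10, 13, 14]
Total comparisons: 7

The merged array is [1, 2, 2, 2, 8, 10, 13, 14], requiring 7 comparisons. The merge step runs in O(n) time where n is the total number of elements.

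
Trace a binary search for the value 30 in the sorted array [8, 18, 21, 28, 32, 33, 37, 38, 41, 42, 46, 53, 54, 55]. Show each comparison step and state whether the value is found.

Binary search for 30 in [8, 18, 21, 28, 32, 33, 37, 38, 41, 42, 46, 53, 54, 55]:

lo=0, hi=13, mid=6, arr[mid]=37 -> 37 > 30, search left half
lo=0, hi=5, mid=2, arr[mid]=21 -> 21 < 30, search right half
lo=3, hi=5, mid=4, arr[mid]=32 -> 32 > 30, search left half
lo=3, hi=3, mid=3, arr[mid]=28 -> 28 < 30, search right half
lo=4 > hi=3, target 30 not found

Binary search determines that 30 is not in the array after 4 comparisons. The search space was exhausted without finding the target.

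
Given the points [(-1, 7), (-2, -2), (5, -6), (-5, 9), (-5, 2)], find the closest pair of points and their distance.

Computing all pairwise distances among 5 points:

d((-1, 7), (-2, -2)) = 9.0554
d((-1, 7), (5, -6)) = 14.3178
d((-1, 7), (-5, 9)) = 4.4721 <-- minimum
d((-1, 7), (-5, 2)) = 6.4031
d((-2, -2), (5, -6)) = 8.0623
d((-2, -2), (-5, 9)) = 11.4018
d((-2, -2), (-5, 2)) = 5.0
d((5, -6), (-5, 9)) = 18.0278
d((5, -6), (-5, 2)) = 12.8062
d((-5, 9), (-5, 2)) = 7.0

Closest pair: (-1, 7) and (-5, 9) with distance 4.4721

The closest pair is (-1, 7) and (-5, 9) with Euclidean distance 4.4721. For 5 points, brute-force pairwise comparison is shown above. For large n, the divide-and-conquer algorithm (sort by x, recurse on halves, check the dividing strip) achieves O(n log n).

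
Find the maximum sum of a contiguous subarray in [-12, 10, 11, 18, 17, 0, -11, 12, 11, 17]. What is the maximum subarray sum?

Using Kadane's algorithm on [-12, 10, 11, 18, 17, 0, -11, 12, 11, 17]:

Scanning through the array:
Position 1 (value 10): max_ending_here = 10, max_so_far = 10
Position 2 (value 11): max_ending_here = 21, max_so_far = 21
Position 3 (value 18): max_ending_here = 39, max_so_far = 39
Position 4 (value 17): max_ending_here = 56, max_so_far = 56
Position 5 (value 0): max_ending_here = 56, max_so_far = 56
Position 6 (value -11): max_ending_here = 45, max_so_far = 56
Position 7 (value 12): max_ending_here = 57, max_so_far = 57
Position 8 (value 11): max_ending_here = 68, max_so_far = 68
Position 9 (value 17): max_ending_here = 85, max_so_far = 85

Maximum subarray: [10, 11, 18, 17, 0, -11, 12, 11, 17]
Maximum sum: 85

The maximum subarray is [10, 11, 18, 17, 0, -11, 12, 11, 17] with sum 85. This subarray runs from index 1 to index 9.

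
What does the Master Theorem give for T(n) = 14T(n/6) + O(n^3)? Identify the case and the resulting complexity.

Master Theorem for T(n) = 14T(n/6) + O(n^3):

a = 14, b = 6, c = 3
log_b(a) = log_6(14) = 1.4729

Case 3: c = 3 > log_6(14) = 1.4729
T(n) = O(n^3) = O(n^3)

For T(n) = 14T(n/6) + O(n^3): log_6(14) = 1.4729. This is Case 3 of the Master Theorem (c > log_b(a), work dominated by root), giving O(n^3).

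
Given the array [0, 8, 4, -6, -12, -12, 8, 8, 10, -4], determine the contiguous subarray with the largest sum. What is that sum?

Using Kadane's algorithm on [0, 8, 4, -6, -12, -12, 8, 8, 10, -4]:

Scanning through the array:
Position 1 (value 8): max_ending_here = 8, max_so_far = 8
Position 2 (value 4): max_ending_here = 12, max_so_far = 12
Position 3 (value -6): max_ending_here = 6, max_so_far = 12
Position 4 (value -12): max_ending_here = -6, max_so_far = 12
Position 5 (value -12): max_ending_here = -12, max_so_far = 12
Position 6 (value 8): max_ending_here = 8, max_so_far = 12
Position 7 (value 8): max_ending_here = 16, max_so_far = 16
Position 8 (value 10): max_ending_here = 26, max_so_far = 26
Position 9 (value -4): max_ending_here = 22, max_so_far = 26

Maximum subarray: [8, 8, 10]
Maximum sum: 26

The maximum subarray is [8, 8, 10] with sum 26. This subarray runs from index 6 to index 8.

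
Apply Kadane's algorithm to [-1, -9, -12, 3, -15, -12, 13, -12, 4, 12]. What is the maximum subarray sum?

Using Kadane's algorithm on [-1, -9, -12, 3, -15, -12, 13, -12, 4, 12]:

Scanning through the array:
Position 1 (value -9): max_ending_here = -9, max_so_far = -1
Position 2 (value -12): max_ending_here = -12, max_so_far = -1
Position 3 (value 3): max_ending_here = 3, max_so_far = 3
Position 4 (value -15): max_ending_here = -12, max_so_far = 3
Position 5 (value -12): max_ending_here = -12, max_so_far = 3
Position 6 (value 13): max_ending_here = 13, max_so_far = 13
Position 7 (value -12): max_ending_here = 1, max_so_far = 13
Position 8 (value 4): max_ending_here = 5, max_so_far = 13
Position 9 (value 12): max_ending_here = 17, max_so_far = 17

Maximum subarray: [13, -12, 4, 12]
Maximum sum: 17

The maximum subarray is [13, -12, 4, 12] with sum 17. This subarray runs from index 6 to index 9.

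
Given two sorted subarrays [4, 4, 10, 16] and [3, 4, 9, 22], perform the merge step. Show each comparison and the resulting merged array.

Merging process:

Compare 4 vs 3: take 3 from right. Merged: [3]
Compare 4 vs 4: take 4 from left. Merged: [3, 4]
Compare 4 vs 4: take 4 from left. Merged: [3, 4, 4]
Compare 10 vs 4: take 4 from right. Merged: [3, 4, 4, 4]
Compare 10 vs 9: take 9 from right. Merged: [3, 4, 4, 4, 9]
Compare 10 vs 22: take 10 from left. Merged: [3, 4, 4, 4, 9, 10]
Compare 16 vs 22: take 16 from left. Merged: [3, 4, 4, 4, 9, 10, 16]
Append remaining from right: [22]. Merged: [3, 4, 4, 4, 9, 10, 16, 22]

Final merged array: [3, 4, 4, 4, 9, 10, 16, 22]
Total comparisons: 7

The merged array is [3, 4, 4, 4, 9, 10, 16, 22], requiring 7 comparisons. The merge step runs in O(n) time where n is the total number of elements.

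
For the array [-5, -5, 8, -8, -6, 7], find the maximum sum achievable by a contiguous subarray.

Using Kadane's algorithm on [-5, -5, 8, -8, -6, 7]:

Scanning through the array:
Position 1 (value -5): max_ending_here = -5, max_so_far = -5
Position 2 (value 8): max_ending_here = 8, max_so_far = 8
Position 3 (value -8): max_ending_here = 0, max_so_far = 8
Position 4 (value -6): max_ending_here = -6, max_so_far = 8
Position 5 (value 7): max_ending_here = 7, max_so_far = 8

Maximum subarray: [8]
Maximum sum: 8

The maximum subarray is [8] with sum 8. This subarray runs from index 2 to index 2.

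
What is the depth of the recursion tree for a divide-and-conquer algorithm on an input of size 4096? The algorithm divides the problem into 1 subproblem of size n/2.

For divide and conquer with division factor 2:

Problem sizes at each level:
Level 0: 4096
Level 1: 2048
Level 2: 1024
Level 3: 512
Level 4: 256
Level 5: 128
Level 6: 64
Level 7: 32
Level 8: 16
Level 9: 8
Level 10: 4
Level 11: 2
Level 12: 1

The root is level 0 and the size-1 base case is level 12 (the tree spans levels 0 through 12, i.e. 13 levels counting the root), so the depth is the number of divisions: log_2(4096) = 12

The recursion tree depth is log_2(4096) = 12. At each level, the problem size is divided by 2, so it takes 12 divisions to reduce to a base case of size 1. The algorithm makes 1 recursive call at each level.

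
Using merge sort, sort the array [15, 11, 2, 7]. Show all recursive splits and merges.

Merge sort trace:

Split: [15, 11, 2, 7] -> [15, 11] and [2, 7]
  Split: [15, 11] -> [15] and [11]
  Merge: [15] + [11] -> [11, 15]
  Split: [2, 7] -> [2] and [7]
  Merge: [2] + [7] -> [2, 7]
Merge: [11, 15] + [2, 7] -> [2, 7, 11, 15]

Final sorted array: [2, 7, 11, 15]

The merge sort proceeds by recursively splitting the array and merging sorted halves.
After all merges, the sorted array is [2, 7, 11, 15].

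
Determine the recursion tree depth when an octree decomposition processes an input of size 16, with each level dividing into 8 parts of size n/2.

For divide and conquer with division factor 2:

Problem sizes at each level:
Level 0: 16
Level 1: 8
Level 2: 4
Level 3: 2
Level 4: 1

The root is level 0 and the size-1 base case is level 4 (the tree spans levels 0 through 4, i.e. 5 levels counting the root), so the depth is the number of divisions: log_2(16) = 4

The recursion tree depth is log_2(16) = 4. At each level, the problem size is divided by 2, so it takes 4 divisions to reduce to a base case of size 1. The algorithm makes 8 recursive calls at each level.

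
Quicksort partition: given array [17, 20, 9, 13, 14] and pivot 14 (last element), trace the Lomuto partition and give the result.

Lomuto partition with pivot = 14:

Initial array: [17, 20, 9, 13, 14]

arr[0]=17 > 14: no swap
arr[1]=20 > 14: no swap
arr[2]=9 <= 14: swap with position 0, array becomes [9, 20, 17, 13, 14]
arr[3]=13 <= 14: swap with position 1, array becomes [9, 13, 17, 20, 14]

Place pivot at position 2: [9, 13, 14, 20, 17]
Pivot position: 2

After partitioning with pivot 14, the array becomes [9, 13, 14, 20, 17]. The pivot is placed at index 2. All elements to the left of the pivot are <= 14, and all elements to the right are > 14.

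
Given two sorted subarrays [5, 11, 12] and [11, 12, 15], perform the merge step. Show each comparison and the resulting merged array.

Merging process:

Compare 5 vs 11: take 5 from left. Merged: [5]
Compare 11 vs 11: take 11 from left. Merged: [5, 11]
Compare 12 vs 11: take 11 from right. Merged: [5, 11, 11]
Compare 12 vs 12: take 12 from left. Merged: [5, 11, 11, 12]
Append remaining from right: [12, 15]. Merged: [5, 11, 11, 12, 12, 15]

Final merged array: [5, 11, 11, 12, 12, 15]
Total comparisons: 4

The merged array is [5, 11, 11, 12, 12, 15], requiring 4 comparisons. The merge step runs in O(n) time where n is the total number of elements.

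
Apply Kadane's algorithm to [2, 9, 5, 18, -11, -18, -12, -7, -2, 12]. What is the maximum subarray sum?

Using Kadane's algorithm on [2, 9, 5, 18, -11, -18, -12, -7, -2, 12]:

Scanning through the array:
Position 1 (value 9): max_ending_here = 11, max_so_far = 11
Position 2 (value 5): max_ending_here = 16, max_so_far = 16
Position 3 (value 18): max_ending_here = 34, max_so_far = 34
Position 4 (value -11): max_ending_here = 23, max_so_far = 34
Position 5 (value -18): max_ending_here = 5, max_so_far = 34
Position 6 (value -12): max_ending_here = -7, max_so_far = 34
Position 7 (value -7): max_ending_here = -7, max_so_far = 34
Position 8 (value -2): max_ending_here = -2, max_so_far = 34
Position 9 (value 12): max_ending_here = 12, max_so_far = 34

Maximum subarray: [2, 9, 5, 18]
Maximum sum: 34

The maximum subarray is [2, 9, 5, 18] with sum 34. This subarray runs from index 0 to index 3.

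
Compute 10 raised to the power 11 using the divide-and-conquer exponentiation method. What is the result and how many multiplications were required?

Computing 10^11 by squaring (build up from 10^1; each line after the first costs one multiplication):

10^1 = 10
10^2 = (10^1)^2 = 10^2 = 100
10^4 = (10^2)^2 = 100^2 = 10000
10^5 = 10 * 10^4 = 10 * 10000 = 100000
10^10 = (10^5)^2 = 100000^2 = 10000000000
10^11 = 10 * 10^10 = 10 * 10000000000 = 100000000000

Result: 100000000000
Multiplications needed: 5 (5 lines after 10^1)

10^11 = 100000000000. Using exponentiation by squaring, this requires 5 multiplications. The key idea: if the exponent is even, square the half-power; if odd, multiply by the base once.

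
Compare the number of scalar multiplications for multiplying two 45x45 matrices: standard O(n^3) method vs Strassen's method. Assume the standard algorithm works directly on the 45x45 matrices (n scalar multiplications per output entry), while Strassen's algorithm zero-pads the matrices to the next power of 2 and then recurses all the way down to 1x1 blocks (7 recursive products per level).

Matrix multiplication for 45x45 matrices:

Strassen's algorithm requires power-of-2 dimensions. Pad 45x45 to 64x64 (next power of 2).

Standard algorithm: 45^3 = 91125 multiplications
Strassen's algorithm: 7^(log2(64)) = 7^6 = 117649 multiplications
Difference: 91125 - 117649 = -26524 (Strassen uses MORE here due to padding overhead — for small or just-over-power-of-2 n, padding can outweigh the per-level savings)

Standard: 91125 multiplications (45^3). Strassen: 117649 multiplications (7^6, after padding to 64x64). Strassen reduces 8 recursive multiplications to 7 at each level.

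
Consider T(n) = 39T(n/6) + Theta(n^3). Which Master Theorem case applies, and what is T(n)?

Master Theorem for T(n) = 39T(n/6) + O(n^3):

a = 39, b = 6, c = 3
log_b(a) = log_6(39) = 2.0447

Case 3: c = 3 > log_6(39) = 2.0447
T(n) = O(n^3) = O(n^3)

For T(n) = 39T(n/6) + O(n^3): log_6(39) = 2.0447. This is Case 3 of the Master Theorem (c > log_b(a), work dominated by root), giving O(n^3).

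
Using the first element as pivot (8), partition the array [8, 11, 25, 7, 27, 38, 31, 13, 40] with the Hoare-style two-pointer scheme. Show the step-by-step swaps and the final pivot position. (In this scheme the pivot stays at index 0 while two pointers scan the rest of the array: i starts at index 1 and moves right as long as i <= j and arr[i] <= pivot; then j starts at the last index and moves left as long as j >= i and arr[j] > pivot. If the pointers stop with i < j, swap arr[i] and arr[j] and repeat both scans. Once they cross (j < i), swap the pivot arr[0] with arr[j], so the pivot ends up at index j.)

Hoare-style two-pointer partition with pivot = 8:

Initial array: [8, 11, 25, 7, 27, 38, 31, 13, 40]

Pointers start at i = 1, j = 8.
i stops at index 1 (arr[1]=11 > 8), j stops at index 3 (arr[3]=7 <= 8): swap arr[1] and arr[3], array becomes [8, 7, 25, 11, 27, 38, 31, 13, 40]
i ends at 2, j ends at 1: the pointers have crossed (j < i), so scanning stops.

Swap pivot arr[0] with arr[1] to place pivot at position 1: [7, 8, 25, 11, 27, 38, 31, 13, 40]
Pivot position: 1

After partitioning with pivot 8, the array becomes [7, 8, 25, 11, 27, 38, 31, 13, 40]. The pivot is placed at index 1. All elements to the left of the pivot are <= 8, and all elements to the right are > 8.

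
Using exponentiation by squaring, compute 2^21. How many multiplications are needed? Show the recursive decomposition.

Computing 2^21 by squaring (build up from 2^1; each line after the first costs one multiplication):

2^1 = 2
2^2 = (2^1)^2 = 2^2 = 4
2^4 = (2^2)^2 = 4^2 = 16
2^5 = 2 * 2^4 = 2 * 16 = 32
2^10 = (2^5)^2 = 32^2 = 1024
2^20 = (2^10)^2 = 1024^2 = 1048576
2^21 = 2 * 2^20 = 2 * 1048576 = 2097152

Result: 2097152
Multiplications needed: 6 (6 lines after 2^1)

2^21 = 2097152. Using exponentiation by squaring, this requires 6 multiplications. The key idea: if the exponent is even, square the half-power; if odd, multiply by the base once.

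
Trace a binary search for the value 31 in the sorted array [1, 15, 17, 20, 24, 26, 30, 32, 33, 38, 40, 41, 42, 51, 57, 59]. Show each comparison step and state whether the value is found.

Binary search for 31 in [1, 15, 17, 20, 24, 26, 30, 32, 33, 38, 40, 41, 42, 51, 57, 59]:

lo=0, hi=15, mid=7, arr[mid]=32 -> 32 > 31, search left half
lo=0, hi=6, mid=3, arr[mid]=20 -> 20 < 31, search right half
lo=4, hi=6, mid=5, arr[mid]=26 -> 26 < 31, search right half
lo=6, hi=6, mid=6, arr[mid]=30 -> 30 < 31, search right half
lo=7 > hi=6, target 31 not found

Binary search determines that 31 is not in the array after 4 comparisons. The search space was exhausted without finding the target.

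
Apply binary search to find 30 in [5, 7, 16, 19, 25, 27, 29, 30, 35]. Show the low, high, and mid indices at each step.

Binary search for 30 in [5, 7, 16, 19, 25, 27, 29, 30, 35]:

lo=0, hi=8, mid=4, arr[mid]=25 -> 25 < 30, search right half
lo=5, hi=8, mid=6, arr[mid]=29 -> 29 < 30, search right half
lo=7, hi=8, mid=7, arr[mid]=30 -> Found target at index 7!

Binary search finds 30 at index 7 after 3 comparisons. The search repeatedly halves the search space by comparing with the middle element.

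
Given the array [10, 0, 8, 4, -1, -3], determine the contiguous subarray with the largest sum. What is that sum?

Using Kadane's algorithm on [10, 0, 8, 4, -1, -3]:

Scanning through the array:
Position 1 (value 0): max_ending_here = 10, max_so_far = 10
Position 2 (value 8): max_ending_here = 18, max_so_far = 18
Position 3 (value 4): max_ending_here = 22, max_so_far = 22
Position 4 (value -1): max_ending_here = 21, max_so_far = 22
Position 5 (value -3): max_ending_here = 18, max_so_far = 22

Maximum subarray: [10, 0, 8, 4]
Maximum sum: 22

The maximum subarray is [10, 0, 8, 4] with sum 22. This subarray runs from index 0 to index 3.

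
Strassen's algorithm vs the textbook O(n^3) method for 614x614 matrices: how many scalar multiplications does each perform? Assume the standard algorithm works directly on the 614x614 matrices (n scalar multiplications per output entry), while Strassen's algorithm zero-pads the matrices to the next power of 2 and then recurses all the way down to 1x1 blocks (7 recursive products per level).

Matrix multiplication for 614x614 matrices:

Strassen's algorithm requires power-of-2 dimensions. Pad 614x614 to 1024x1024 (next power of 2).

Standard algorithm: 614^3 = 231475544 multiplications
Strassen's algorithm: 7^(log2(1024)) = 7^10 = 282475249 multiplications
Difference: 231475544 - 282475249 = -50999705 (Strassen uses MORE here due to padding overhead — for small or just-over-power-of-2 n, padding can outweigh the per-level savings)

Standard: 231475544 multiplications (614^3). Strassen: 282475249 multiplications (7^10, after padding to 1024x1024). Strassen reduces 8 recursive multiplications to 7 at each level.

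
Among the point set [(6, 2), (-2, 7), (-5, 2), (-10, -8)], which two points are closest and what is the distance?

Computing all pairwise distances among 4 points:

d((6, 2), (-2, 7)) = 9.434
d((6, 2), (-5, 2)) = 11.0
d((6, 2), (-10, -8)) = 18.868
d((-2, 7), (-5, 2)) = 5.831 <-- minimum
d((-2, 7), (-10, -8)) = 17.0
d((-5, 2), (-10, -8)) = 11.1803

Closest pair: (-2, 7) and (-5, 2) with distance 5.831

The closest pair is (-2, 7) and (-5, 2) with Euclidean distance 5.831. For 4 points, brute-force pairwise comparison is shown above. For large n, the divide-and-conquer algorithm (sort by x, recurse on halves, check the dividing strip) achieves O(n log n).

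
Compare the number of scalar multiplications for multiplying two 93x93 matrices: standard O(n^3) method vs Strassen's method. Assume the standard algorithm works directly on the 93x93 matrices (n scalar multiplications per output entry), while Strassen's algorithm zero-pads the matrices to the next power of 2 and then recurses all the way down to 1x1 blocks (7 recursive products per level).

Matrix multiplication for 93x93 matrices:

Strassen's algorithm requires power-of-2 dimensions. Pad 93x93 to 128x128 (next power of 2).

Standard algorithm: 93^3 = 804357 multiplications
Strassen's algorithm: 7^(log2(128)) = 7^7 = 823543 multiplications
Difference: 804357 - 823543 = -19186 (Strassen uses MORE here due to padding overhead — for small or just-over-power-of-2 n, padding can outweigh the per-level savings)

Standard: 804357 multiplications (93^3). Strassen: 823543 multiplications (7^7, after padding to 128x128). Strassen reduces 8 recursive multiplications to 7 at each level.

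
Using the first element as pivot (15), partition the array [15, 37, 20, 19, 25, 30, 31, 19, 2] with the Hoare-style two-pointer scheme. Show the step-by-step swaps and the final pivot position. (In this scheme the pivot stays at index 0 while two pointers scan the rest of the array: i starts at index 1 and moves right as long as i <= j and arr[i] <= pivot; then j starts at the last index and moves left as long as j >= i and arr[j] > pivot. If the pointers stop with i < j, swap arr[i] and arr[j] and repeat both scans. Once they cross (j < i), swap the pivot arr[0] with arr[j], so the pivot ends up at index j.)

Hoare-style two-pointer partition with pivot = 15:

Initial array: [15, 37, 20, 19, 25, 30, 31, 19, 2]

Pointers start at i = 1, j = 8.
i stops at index 1 (arr[1]=37 > 15), j stops at index 8 (arr[8]=2 <= 15): swap arr[1] and arr[8], array becomes [15, 2, 20, 19, 25, 30, 31, 19, 37]
i ends at 2, j ends at 1: the pointers have crossed (j < i), so scanning stops.

Swap pivot arr[0] with arr[1] to place pivot at position 1: [2, 15, 20, 19, 25, 30, 31, 19, 37]
Pivot position: 1

After partitioning with pivot 15, the array becomes [2, 15, 20, 19, 25, 30, 31, 19, 37]. The pivot is placed at index 1. All elements to the left of the pivot are <= 15, and all elements to the right are > 15.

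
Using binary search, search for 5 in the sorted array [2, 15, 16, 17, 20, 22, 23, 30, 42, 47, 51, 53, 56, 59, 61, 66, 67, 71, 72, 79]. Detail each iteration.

Binary search for 5 in [2, 15, 16, 17, 20, 22, 23, 30, 42, 47, 51, 53, 56, 59, 61, 66, 67, 71, 72, 79]:

lo=0, hi=19, mid=9, arr[mid]=47 -> 47 > 5, search left half
lo=0, hi=8, mid=4, arr[mid]=20 -> 20 > 5, search left half
lo=0, hi=3, mid=1, arr[mid]=15 -> 15 > 5, search left half
lo=0, hi=0, mid=0, arr[mid]=2 -> 2 < 5, search right half
lo=1 > hi=0, target 5 not found

Binary search determines that 5 is not in the array after 4 comparisons. The search space was exhausted without finding the target.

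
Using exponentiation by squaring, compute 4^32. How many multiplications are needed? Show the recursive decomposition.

Computing 4^32 by squaring (build up from 4^1; each line after the first costs one multiplication):

4^1 = 4
4^2 = (4^1)^2 = 4^2 = 16
4^4 = (4^2)^2 = 16^2 = 256
4^8 = (4^4)^2 = 256^2 = 65536
4^16 = (4^8)^2 = 65536^2 = 4294967296
4^32 = (4^16)^2 = 4294967296^2 = 18446744073709551616

Result: 18446744073709551616
Multiplications needed: 5 (5 lines after 4^1)

4^32 = 18446744073709551616. Using exponentiation by squaring, this requires 5 multiplications. The key idea: if the exponent is even, square the half-power; if odd, multiply by the base once.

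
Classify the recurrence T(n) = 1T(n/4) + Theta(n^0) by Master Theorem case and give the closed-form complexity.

Master Theorem for T(n) = 1T(n/4) + O(n^0):

a = 1, b = 4, c = 0
log_b(a) = log_4(1) = 0.0000

Case 2: c = 0 = log_4(1) = 0.0000
T(n) = O(n^0 log n) = O(log n)

For T(n) = 1T(n/4) + O(n^0): log_4(1) = 0.0000. This is Case 2 of the Master Theorem (c = log_b(a), equal work at all levels), giving O(log n).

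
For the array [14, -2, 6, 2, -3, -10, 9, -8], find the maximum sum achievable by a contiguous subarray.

Using Kadane's algorithm on [14, -2, 6, 2, -3, -10, 9, -8]:

Scanning through the array:
Position 1 (value -2): max_ending_here = 12, max_so_far = 14
Position 2 (value 6): max_ending_here = 18, max_so_far = 18
Position 3 (value 2): max_ending_here = 20, max_so_far = 20
Position 4 (value -3): max_ending_here = 17, max_so_far = 20
Position 5 (value -10): max_ending_here = 7, max_so_far = 20
Position 6 (value 9): max_ending_here = 16, max_so_far = 20
Position 7 (value -8): max_ending_here = 8, max_so_far = 20

Maximum subarray: [14, -2, 6, 2]
Maximum sum: 20

The maximum subarray is [14, -2, 6, 2] with sum 20. This subarray runs from index 0 to index 3.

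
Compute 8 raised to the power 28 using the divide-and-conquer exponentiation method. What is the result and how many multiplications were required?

Computing 8^28 by squaring (build up from 8^1; each line after the first costs one multiplication):

8^1 = 8
8^2 = (8^1)^2 = 8^2 = 64
8^3 = 8 * 8^2 = 8 * 64 = 512
8^6 = (8^3)^2 = 512^2 = 262144
8^7 = 8 * 8^6 = 8 * 262144 = 2097152
8^14 = (8^7)^2 = 2097152^2 = 4398046511104
8^28 = (8^14)^2 = 4398046511104^2 = 19342813113834066795298816

Result: 19342813113834066795298816
Multiplications needed: 6 (6 lines after 8^1)

8^28 = 19342813113834066795298816. Using exponentiation by squaring, this requires 6 multiplications. The key idea: if the exponent is even, square the half-power; if odd, multiply by the base once.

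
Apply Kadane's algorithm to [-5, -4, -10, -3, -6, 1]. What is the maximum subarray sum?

Using Kadane's algorithm on [-5, -4, -10, -3, -6, 1]:

Scanning through the array:
Position 1 (value -4): max_ending_here = -4, max_so_far = -4
Position 2 (value -10): max_ending_here = -10, max_so_far = -4
Position 3 (value -3): max_ending_here = -3, max_so_far = -3
Position 4 (value -6): max_ending_here = -6, max_so_far = -3
Position 5 (value 1): max_ending_here = 1, max_so_far = 1

Maximum subarray: [1]
Maximum sum: 1

The maximum subarray is [1] with sum 1. This subarray runs from index 5 to index 5.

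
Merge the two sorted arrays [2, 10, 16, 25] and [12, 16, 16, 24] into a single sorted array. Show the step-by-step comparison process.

Merging process:

Compare 2 vs 12: take 2 from left. Merged: [2]
Compare 10 vs 12: take 10 from left. Merged: [2, 10]
Compare 16 vs 12: take 12 from right. Merged: [2, 10, 12]
Compare 16 vs 16: take 16 from left. Merged: [2, 10, 12, 16]
Compare 25 vs 16: take 16 from right. Merged: [2, 10, 12, 16, 16]
Compare 25 vs 16: take 16 from right. Merged: [2, 10, 12, 16, 16, 16]
Compare 25 vs 24: take 24 from right. Merged: [2, 10, 12, 16, 16, 16, 24]
Append remaining from left: [25]. Merged: [2, 10, 12, 16, 16, 16, 24, 25]

Final merged array: [2, 10, 12, 16, 16, 16, 24, 25]
Total comparisons: 7

The merged array is [2, 10, 12, 16, 16, 16, 24, 25], requiring 7 comparisons. The merge step runs in O(n) time where n is the total number of elements.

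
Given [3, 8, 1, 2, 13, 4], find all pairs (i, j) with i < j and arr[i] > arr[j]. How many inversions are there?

Finding inversions in [3, 8, 1, 2, 13, 4]:

(0, 2): arr[0]=3 > arr[2]=1
(0, 3): arr[0]=3 > arr[3]=2
(1, 2): arr[1]=8 > arr[2]=1
(1, 3): arr[1]=8 > arr[3]=2
(1, 5): arr[1]=8 > arr[5]=4
(4, 5): arr[4]=13 > arr[5]=4

Total inversions: 6

The array has 6 inversion(s): (0,2), (0,3), (1,2), (1,3), (1,5), (4,5). Each pair (i,j) satisfies i < j and arr[i] > arr[j].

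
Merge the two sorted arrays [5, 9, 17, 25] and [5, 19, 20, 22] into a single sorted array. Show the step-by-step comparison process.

Merging process:

Compare 5 vs 5: take 5 from left. Merged: [5]
Compare 9 vs 5: take 5 from right. Merged: [5, 5]
Compare 9 vs 19: take 9 from left. Merged: [5, 5, 9]
Compare 17 vs 19: take 17 from left. Merged: [5, 5, 9, 17]
Compare 25 vs 19: take 19 from right. Merged: [5, 5, 9, 17, 19]
Compare 25 vs 20: take 20 from right. Merged: [5, 5, 9, 17, 19, 20]
Compare 25 vs 22: take 22 from right. Merged: [5, 5, 9, 17, 19, 20, 22]
Append remaining from left: [25]. Merged: [5, 5, 9, 17, 19, 20, 22, 25]

Final merged array: [5, 5, 9, 17, 19, 20, 22, 25]
Total comparisons: 7

The merged array is [5, 5, 9, 17, 19, 20, 22, 25], requiring 7 comparisons. The merge step runs in O(n) time where n is the total number of elements.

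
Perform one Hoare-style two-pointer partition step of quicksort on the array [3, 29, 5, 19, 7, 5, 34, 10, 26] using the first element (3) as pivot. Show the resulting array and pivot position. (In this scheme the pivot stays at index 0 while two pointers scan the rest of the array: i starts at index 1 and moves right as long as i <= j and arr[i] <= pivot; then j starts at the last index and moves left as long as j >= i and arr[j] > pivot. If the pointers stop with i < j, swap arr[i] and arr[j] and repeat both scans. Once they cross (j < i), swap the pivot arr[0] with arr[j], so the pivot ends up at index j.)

Hoare-style two-pointer partition with pivot = 3:

Initial array: [3, 29, 5, 19, 7, 5, 34, 10, 26]

Pointers start at i = 1, j = 8.
i ends at 1, j ends at 0: the pointers have crossed (j < i), so scanning stops.

j = 0, so swapping arr[0] with arr[j] leaves the pivot at position 0: [3, 29, 5, 19, 7, 5, 34, 10, 26]
Pivot position: 0

After partitioning with pivot 3, the array becomes [3, 29, 5, 19, 7, 5, 34, 10, 26]. The pivot is placed at index 0. All elements to the left of the pivot are <= 3, and all elements to the right are > 3.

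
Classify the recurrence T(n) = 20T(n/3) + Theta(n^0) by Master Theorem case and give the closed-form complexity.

Master Theorem for T(n) = 20T(n/3) + O(n^0):

a = 20, b = 3, c = 0
log_b(a) = log_3(20) = 2.7268

Case 1: c = 0 < log_3(20) = 2.7268
T(n) = O(n^(log_3 20))

For T(n) = 20T(n/3) + O(n^0): log_3(20) = 2.7268. This is Case 1 of the Master Theorem (c < log_b(a), work dominated by leaves), giving O(n^(log_3 20)).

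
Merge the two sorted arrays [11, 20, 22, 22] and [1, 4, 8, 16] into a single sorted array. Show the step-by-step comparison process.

Merging process:

Compare 11 vs 1: take 1 from right. Merged: [1]
Compare 11 vs 4: take 4 from right. Merged: [1, 4]
Compare 11 vs 8: take 8 from right. Merged: [1, 4, 8]
Compare 11 vs 16: take 11 from left. Merged: [1, 4, 8, 11]
Compare 20 vs 16: take 16 from right. Merged: [1, 4, 8, 11, 16]
Append remaining from left: [20, 22, 22]. Merged: [1, 4, 8, 11, 16, 20, 22, 22]

Final merged array: [1, 4, 8, 11, 16, 20, 22, 22]
Total comparisons: 5

The merged array is [1, 4, 8, 11, 16, 20, 22, 22], requiring 5 comparisons. The merge step runs in O(n) time where n is the total number of elements.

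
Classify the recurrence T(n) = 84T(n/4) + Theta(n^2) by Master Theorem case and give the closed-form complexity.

Master Theorem for T(n) = 84T(n/4) + O(n^2):

a = 84, b = 4, c = 2
log_b(a) = log_4(84) = 3.1962

Case 1: c = 2 < log_4(84) = 3.1962
T(n) = O(n^(log_4 84))

For T(n) = 84T(n/4) + O(n^2): log_4(84) = 3.1962. This is Case 1 of the Master Theorem (c < log_b(a), work dominated by leaves), giving O(n^(log_4 84)).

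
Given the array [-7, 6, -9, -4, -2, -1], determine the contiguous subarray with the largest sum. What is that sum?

Using Kadane's algorithm on [-7, 6, -9, -4, -2, -1]:

Scanning through the array:
Position 1 (value 6): max_ending_here = 6, max_so_far = 6
Position 2 (value -9): max_ending_here = -3, max_so_far = 6
Position 3 (value -4): max_ending_here = -4, max_so_far = 6
Position 4 (value -2): max_ending_here = -2, max_so_far = 6
Position 5 (value -1): max_ending_here = -1, max_so_far = 6

Maximum subarray: [6]
Maximum sum: 6

The maximum subarray is [6] with sum 6. This subarray runs from index 1 to index 1.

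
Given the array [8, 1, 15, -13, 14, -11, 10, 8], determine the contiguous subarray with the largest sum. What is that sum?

Using Kadane's algorithm on [8, 1, 15, -13, 14, -11, 10, 8]:

Scanning through the array:
Position 1 (value 1): max_ending_here = 9, max_so_far = 9
Position 2 (value 15): max_ending_here = 24, max_so_far = 24
Position 3 (value -13): max_ending_here = 11, max_so_far = 24
Position 4 (value 14): max_ending_here = 25, max_so_far = 25
Position 5 (value -11): max_ending_here = 14, max_so_far = 25
Position 6 (value 10): max_ending_here = 24, max_so_far = 25
Position 7 (value 8): max_ending_here = 32, max_so_far = 32

Maximum subarray: [8, 1, 15, -13, 14, -11, 10, 8]
Maximum sum: 32

The maximum subarray is [8, 1, 15, -13, 14, -11, 10, 8] with sum 32. This subarray runs from index 0 to index 7.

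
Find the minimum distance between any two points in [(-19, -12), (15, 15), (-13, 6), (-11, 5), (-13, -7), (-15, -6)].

Computing all pairwise distances among 6 points:

d((-19, -12), (15, 15)) = 43.4166
d((-19, -12), (-13, 6)) = 18.9737
d((-19, -12), (-11, 5)) = 18.7883
d((-19, -12), (-13, -7)) = 7.8102
d((-19, -12), (-15, -6)) = 7.2111
d((15, 15), (-13, 6)) = 29.4109
d((15, 15), (-11, 5)) = 27.8568
d((15, 15), (-13, -7)) = 35.609
d((15, 15), (-15, -6)) = 36.6197
d((-13, 6), (-11, 5)) = 2.2361 <-- minimum
d((-13, 6), (-13, -7)) = 13.0
d((-13, 6), (-15, -6)) = 12.1655
d((-11, 5), (-13, -7)) = 12.1655
d((-11, 5), (-15, -6)) = 11.7047
d((-13, -7), (-15, -6)) = 2.2361 <-- minimum

Minimum distance: 2.2361 (tie among 2 pairs: (-13, 6) and (-11, 5); (-13, -7) and (-15, -6))

The minimum Euclidean distance is 2.2361. There is a tie: 2 pairs achieve this minimum — (-13, 6) and (-11, 5); (-13, -7) and (-15, -6). Any of these is a valid closest pair. For 6 points, brute-force pairwise comparison is shown above. For large n, the divide-and-conquer algorithm (sort by x, recurse on halves, check the dividing strip) achieves O(n log n).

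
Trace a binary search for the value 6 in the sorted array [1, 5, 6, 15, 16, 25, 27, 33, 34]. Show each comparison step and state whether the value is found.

Binary search for 6 in [1, 5, 6, 15, 16, 25, 27, 33, 34]:

lo=0, hi=8, mid=4, arr[mid]=16 -> 16 > 6, search left half
lo=0, hi=3, mid=1, arr[mid]=5 -> 5 < 6, search right half
lo=2, hi=3, mid=2, arr[mid]=6 -> Found target at index 2!

Binary search finds 6 at index 2 after 3 comparisons. The search repeatedly halves the search space by comparing with the middle element.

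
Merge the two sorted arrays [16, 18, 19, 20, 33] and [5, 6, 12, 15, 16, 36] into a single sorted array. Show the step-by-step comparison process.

Merging process:

Compare 16 vs 5: take 5 from right. Merged: [5]
Compare 16 vs 6: take 6 from right. Merged: [5, 6]
Compare 16 vs 12: take 12 from right. Merged: [5, 6, 12]
Compare 16 vs 15: take 15 from right. Merged: [5, 6, 12, 15]
Compare 16 vs 16: take 16 from left. Merged: [5, 6, 12, 15, 16]
Compare 18 vs 16: take 16 from right. Merged: [5, 6, 12, 15, 16, 16]
Compare 18 vs 36: take 18 from left. Merged: [5, 6, 12, 15, 16, 16, 18]
Compare 19 vs 36: take 19 from left. Merged: [5, 6, 12, 15, 16, 16, 18, 19]
Compare 20 vs 36: take 20 from left. Merged: [5, 6, 12, 15, 16, 16, 18, 19, 20]
Compare 33 vs 36: take 33 from left. Merged: [5, 6, 12, 15, 16, 16, 18, 19, 20, 33]
Append remaining from right: [36]. Merged: [5, 6, 12, 15, 16, 16, 18, 19, 20, 33, 36]

Final merged array: [5, 6, 12, 15, 16, 16, 18, 19, 20, 33, 36]
Total comparisons: 10

The merged array is [5, 6, 12, 15, 16, 16, 18, 19, 20, 33, 36], requiring 10 comparisons. The merge step runs in O(n) time where n is the total number of elements.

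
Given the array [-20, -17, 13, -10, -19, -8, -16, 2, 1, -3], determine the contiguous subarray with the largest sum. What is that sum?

Using Kadane's algorithm on [-20, -17, 13, -10, -19, -8, -16, 2, 1, -3]:

Scanning through the array:
Position 1 (value -17): max_ending_here = -17, max_so_far = -17
Position 2 (value 13): max_ending_here = 13, max_so_far = 13
Position 3 (value -10): max_ending_here = 3, max_so_far = 13
Position 4 (value -19): max_ending_here = -16, max_so_far = 13
Position 5 (value -8): max_ending_here = -8, max_so_far = 13
Position 6 (value -16): max_ending_here = -16, max_so_far = 13
Position 7 (value 2): max_ending_here = 2, max_so_far = 13
Position 8 (value 1): max_ending_here = 3, max_so_far = 13
Position 9 (value -3): max_ending_here = 0, max_so_far = 13

Maximum subarray: [13]
Maximum sum: 13

The maximum subarray is [13] with sum 13. This subarray runs from index 2 to index 2.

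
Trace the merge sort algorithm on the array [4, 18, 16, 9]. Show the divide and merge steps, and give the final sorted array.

Merge sort trace:

Split: [4, 18, 16, 9] -> [4, 18] and [16, 9]
  Split: [4, 18] -> [4] and [18]
  Merge: [4] + [18] -> [4, 18]
  Split: [16, 9] -> [16] and [9]
  Merge: [16] + [9] -> [9, 16]
Merge: [4, 18] + [9, 16] -> [4, 9, 16, 18]

Final sorted array: [4, 9, 16, 18]

The merge sort proceeds by recursively splitting the array and merging sorted halves.
After all merges, the sorted array is [4, 9, 16, 18].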